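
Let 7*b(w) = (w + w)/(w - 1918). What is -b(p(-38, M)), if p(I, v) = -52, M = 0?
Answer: -52/6895 ≈ -0.0075417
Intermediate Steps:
b(w) = 2*w/(7*(-1918 + w)) (b(w) = ((w + w)/(w - 1918))/7 = ((2*w)/(-1918 + w))/7 = (2*w/(-1918 + w))/7 = 2*w/(7*(-1918 + w)))
-b(p(-38, M)) = -2*(-52)/(7*(-1918 - 52)) = -2*(-52)/(7*(-1970)) = -2*(-52)*(-1)/(7*1970) = -1*52/6895 = -52/6895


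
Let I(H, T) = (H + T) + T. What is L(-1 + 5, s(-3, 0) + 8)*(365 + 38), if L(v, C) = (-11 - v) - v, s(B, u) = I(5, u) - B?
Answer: -7657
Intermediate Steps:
I(H, T) = H + 2*T
s(B, u) = 5 - B + 2*u (s(B, u) = (5 + 2*u) - B = 5 - B + 2*u)
L(v, C) = -11 - 2*v
L(-1 + 5, s(-3, 0) + 8)*(365 + 38) = (-11 - 2*(-1 + 5))*(365 + 38) = (-11 - 2*4)*403 = (-11 - 8)*403 = -19*403 = -7657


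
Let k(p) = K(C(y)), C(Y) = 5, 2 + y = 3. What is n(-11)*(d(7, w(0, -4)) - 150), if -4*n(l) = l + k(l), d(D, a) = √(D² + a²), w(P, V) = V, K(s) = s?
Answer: -225 + 3*√65/2 ≈ -212.91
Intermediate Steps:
y = 1 (y = -2 + 3 = 1)
k(p) = 5
n(l) = -5/4 - l/4 (n(l) = -(l + 5)/4 = -(5 + l)/4 = -5/4 - l/4)
n(-11)*(d(7, w(0, -4)) - 150) = (-5/4 - ¼*(-11))*(√(7² + (-4)²) - 150) = (-5/4 + 11/4)*(√(49 + 16) - 150) = 3*(√65 - 150)/2 = 3*(-150 + √65)/2 = -225 + 3*√65/2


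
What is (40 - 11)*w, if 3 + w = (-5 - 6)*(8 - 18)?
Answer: 3103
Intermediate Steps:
w = 107 (w = -3 + (-5 - 6)*(8 - 18) = -3 - 11*(-10) = -3 + 110 = 107)
(40 - 11)*w = (40 - 11)*107 = 29*107 = 3103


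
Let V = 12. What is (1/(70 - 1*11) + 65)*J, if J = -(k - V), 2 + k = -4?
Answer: 69048/59 ≈ 1170.3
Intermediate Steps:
k = -6 (k = -2 - 4 = -6)
J = 18 (J = -(-6 - 1*12) = -(-6 - 12) = -1*(-18) = 18)
(1/(70 - 1*11) + 65)*J = (1/(70 - 1*11) + 65)*18 = (1/(70 - 11) + 65)*18 = (1/59 + 65)*18 = (3836/59)*18 = 69048/59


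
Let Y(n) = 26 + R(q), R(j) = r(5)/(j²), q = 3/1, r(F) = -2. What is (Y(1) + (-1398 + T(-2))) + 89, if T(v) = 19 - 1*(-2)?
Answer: -11360/9 ≈ -1262.2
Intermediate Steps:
T(v) = 21 (T(v) = 19 + 2 = 21)
q = 3 (q = 3*1 = 3)
R(j) = -2/j²
Y(n) = 232/9 (Y(n) = 26 - 2/3² = 26 - 2*⅑ = 26 - 2/9 = 232/9)
(Y(1) + (-1398 + T(-2))) + 89 = (232/9 + (-1398 + 21)) + 89 = (232/9 - 1377) + 89 = -12161/9 + 89 = -11360/9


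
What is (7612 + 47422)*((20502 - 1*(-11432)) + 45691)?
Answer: 4272014250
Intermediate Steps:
(7612 + 47422)*((20502 - 1*(-11432)) + 45691) = 55034*((20502 + 11432) + 45691) = 55034*(31934 + 45691) = 55034*77625 = 4272014250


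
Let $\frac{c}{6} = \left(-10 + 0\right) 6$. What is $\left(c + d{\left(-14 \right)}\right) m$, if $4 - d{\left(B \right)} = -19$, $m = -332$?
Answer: $111884$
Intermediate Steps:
$d{\left(B \right)} = 23$ ($d{\left(B \right)} = 4 - -19 = 4 + 19 = 23$)
$c = -360$ ($c = 6 \left(-10 + 0\right) 6 = 6 \left(\left(-10\right) 6\right) = 6 \left(-60\right) = -360$)
$\left(c + d{\left(-14 \right)}\right) m = \left(-360 + 23\right) \left(-332\right) = \left(-337\right) \left(-332\right) = 111884$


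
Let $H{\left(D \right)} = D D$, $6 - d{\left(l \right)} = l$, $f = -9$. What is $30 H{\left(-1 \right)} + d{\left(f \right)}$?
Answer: $45$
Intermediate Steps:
$d{\left(l \right)} = 6 - l$
$H{\left(D \right)} = D^{2}$
$30 H{\left(-1 \right)} + d{\left(f \right)} = 30 \left(-1\right)^{2} + \left(6 - -9\right) = 30 \cdot 1 + \left(6 + 9\right) = 30 + 15 = 45$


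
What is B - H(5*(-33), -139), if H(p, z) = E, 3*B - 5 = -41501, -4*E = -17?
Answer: -55345/4 ≈ -13836.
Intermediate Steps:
E = 17/4 (E = -¼*(-17) = 17/4 ≈ 4.2500)
B = -13832 (B = 5/3 + (⅓)*(-41501) = 5/3 - 41501/3 = -13832)
H(p, z) = 17/4
B - H(5*(-33), -139) = -13832 - 1*17/4 = -13832 - 17/4 = -55345/4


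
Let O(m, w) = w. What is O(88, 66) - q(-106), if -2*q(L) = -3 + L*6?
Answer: -507/2 ≈ -253.50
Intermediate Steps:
q(L) = 3/2 - 3*L (q(L) = -(-3 + L*6)/2 = -(-3 + 6*L)/2 = 3/2 - 3*L)
O(88, 66) - q(-106) = 66 - (3/2 - 3*(-106)) = 66 - (3/2 + 318) = 66 - 1*639/2 = 66 - 639/2 = -507/2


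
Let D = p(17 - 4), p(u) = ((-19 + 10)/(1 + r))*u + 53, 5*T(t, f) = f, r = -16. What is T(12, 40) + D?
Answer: 344/5 ≈ 68.800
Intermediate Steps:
T(t, f) = f/5
p(u) = 53 + 3*u/5 (p(u) = ((-19 + 10)/(1 - 16))*u + 53 = (-9/(-15))*u + 53 = (-9*(-1/15))*u + 53 = 3*u/5 + 53 = 53 + 3*u/5)
D = 304/5 (D = 53 + 3*(17 - 4)/5 = 53 + (⅗)*13 = 53 + 39/5 = 304/5 ≈ 60.800)
T(12, 40) + D = (⅕)*40 + 304/5 = 8 + 304/5 = 344/5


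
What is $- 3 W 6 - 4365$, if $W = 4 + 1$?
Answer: $-4455$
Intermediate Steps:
$W = 5$
$- 3 W 6 - 4365 = \left(-3\right) 5 \cdot 6 - 4365 = \left(-15\right) 6 - 4365 = -90 - 4365 = -4455$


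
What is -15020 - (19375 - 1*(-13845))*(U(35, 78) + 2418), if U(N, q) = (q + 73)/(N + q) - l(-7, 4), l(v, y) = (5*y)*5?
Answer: -8708160960/113 ≈ -7.7063e+7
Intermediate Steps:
l(v, y) = 25*y
U(N, q) = -100 + (73 + q)/(N + q) (U(N, q) = (q + 73)/(N + q) - 25*4 = (73 + q)/(N + q) - 1*100 = (73 + q)/(N + q) - 100 = -100 + (73 + q)/(N + q))
-15020 - (19375 - 1*(-13845))*(U(35, 78) + 2418) = -15020 - (19375 - 1*(-13845))*((73 - 100*35 - 99*78)/(35 + 78) + 2418) = -15020 - (19375 + 13845)*((73 - 3500 - 7722)/113 + 2418) = -15020 - 33220*((1/113)*(-11149) + 2418) = -15020 - 33220*(-11149/113 + 2418) = -15020 - 33220*262085/113 = -15020 - 1*8706463700/113 = -15020 - 8706463700/113 = -8708160960/113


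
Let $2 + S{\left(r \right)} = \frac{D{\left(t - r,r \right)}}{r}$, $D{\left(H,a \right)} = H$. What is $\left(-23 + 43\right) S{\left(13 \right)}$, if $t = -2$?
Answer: $- \frac{820}{13} \approx -63.077$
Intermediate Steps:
$S{\left(r \right)} = -2 + \frac{-2 - r}{r}$
$\left(-23 + 43\right) S{\left(13 \right)} = \left(-23 + 43\right) \left(-3 - \frac{2}{13}\right) = 20 \left(-3 - \frac{2}{13}\right) = 20 \left(- \frac{41}{13}\right) = - \frac{820}{13}$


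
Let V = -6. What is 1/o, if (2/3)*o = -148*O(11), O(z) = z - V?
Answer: -1/3774 ≈ -0.00026497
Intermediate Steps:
O(z) = 6 + z (O(z) = z - 1*(-6) = z + 6 = 6 + z)
o = -3774 (o = 3*(-148*(6 + 11))/2 = 3*(-148*17)/2 = (3/2)*(-2516) = -3774)
1/o = 1/(-3774) = -1/3774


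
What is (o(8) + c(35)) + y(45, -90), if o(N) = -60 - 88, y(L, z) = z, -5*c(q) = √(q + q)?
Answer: -238 - √70/5 ≈ -239.67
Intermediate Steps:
c(q) = -√2*√q/5 (c(q) = -√(q + q)/5 = -√2*√q/5)
o(N) = -148
(o(8) + c(35)) + y(45, -90) = (-148 - √2*√35/5) - 90 = (-148 - √70/5) - 90 = -238 - √70/5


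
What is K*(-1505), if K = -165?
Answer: 248325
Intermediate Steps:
K*(-1505) = -165*(-1505) = 248325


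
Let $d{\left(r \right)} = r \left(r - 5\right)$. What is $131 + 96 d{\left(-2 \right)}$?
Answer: $1475$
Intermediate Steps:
$d{\left(r \right)} = r \left(-5 + r\right)$
$131 + 96 d{\left(-2 \right)} = 131 + 96 \left(- 2 \left(-5 - 2\right)\right) = 131 + 96 \left(\left(-2\right) \left(-7\right)\right) = 131 + 96 \cdot 14 = 131 + 1344 = 1475$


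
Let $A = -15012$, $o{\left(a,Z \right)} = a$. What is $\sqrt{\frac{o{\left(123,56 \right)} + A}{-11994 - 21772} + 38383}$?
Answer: $\frac{\sqrt{43762602145522}}{33766} \approx 195.92$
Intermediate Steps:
$\sqrt{\frac{o{\left(123,56 \right)} + A}{-11994 - 21772} + 38383} = \sqrt{\frac{123 - 15012}{-11994 - 21772} + 38383} = \sqrt{- \frac{14889}{-33766} + 38383} = \sqrt{\left(-14889\right) \left(- \frac{1}{33766}\right) + 38383} = \sqrt{\frac{14889}{33766} + 38383} = \sqrt{\frac{1296055267}{33766}} = \frac{\sqrt{43762602145522}}{33766}$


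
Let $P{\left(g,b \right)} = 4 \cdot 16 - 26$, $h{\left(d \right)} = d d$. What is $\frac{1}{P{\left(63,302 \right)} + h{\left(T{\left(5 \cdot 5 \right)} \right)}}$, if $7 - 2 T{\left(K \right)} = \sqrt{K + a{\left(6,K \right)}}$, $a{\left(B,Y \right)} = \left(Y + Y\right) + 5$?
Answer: $\frac{1124}{63281} + \frac{224 \sqrt{5}}{63281} \approx 0.025677$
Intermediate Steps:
$a{\left(B,Y \right)} = 5 + 2 Y$ ($a{\left(B,Y \right)} = 2 Y + 5 = 5 + 2 Y$)
$T{\left(K \right)} = \frac{7}{2} - \frac{\sqrt{5 + 3 K}}{2}$ ($T{\left(K \right)} = \frac{7}{2} - \frac{\sqrt{K + \left(5 + 2 K\right)}}{2} = \frac{7}{2} - \frac{\sqrt{5 + 3 K}}{2}$)
$h{\left(d \right)} = d^{2}$
$P{\left(g,b \right)} = 38$ ($P{\left(g,b \right)} = 64 - 26 = 38$)
$\frac{1}{P{\left(63,302 \right)} + h{\left(T{\left(5 \cdot 5 \right)} \right)}} = \frac{1}{38 + \left(\frac{7}{2} - \frac{\sqrt{5 + 3 \cdot 5 \cdot 5}}{2}\right)^{2}} = \frac{1}{38 + \left(\frac{7}{2} - \frac{\sqrt{5 + 3 \cdot 25}}{2}\right)^{2}} = \frac{1}{38 + \left(\frac{7}{2} - \frac{\sqrt{5 + 75}}{2}\right)^{2}} = \frac{1}{38 + \left(\frac{7}{2} - \frac{\sqrt{80}}{2}\right)^{2}} = \frac{1}{38 + \left(\frac{7}{2} - \frac{4 \sqrt{5}}{2}\right)^{2}} = \frac{1}{38 + \left(\frac{7}{2} - 2 \sqrt{5}\right)^{2}}$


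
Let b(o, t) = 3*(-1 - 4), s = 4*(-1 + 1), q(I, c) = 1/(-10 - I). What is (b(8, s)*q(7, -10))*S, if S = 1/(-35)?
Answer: -3/119 ≈ -0.025210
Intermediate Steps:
s = 0 (s = 4*0 = 0)
b(o, t) = -15 (b(o, t) = 3*(-5) = -15)
S = -1/35 ≈ -0.028571
(b(8, s)*q(7, -10))*S = -(-15)/(10 + 7)*(-1/35) = -(-15)/17*(-1/35) = -15*(-1/17)*(-1/35) = (15/17)*(-1/35) = -3/119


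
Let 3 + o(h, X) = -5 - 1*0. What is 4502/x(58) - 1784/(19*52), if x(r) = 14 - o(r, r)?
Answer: 551091/2717 ≈ 202.83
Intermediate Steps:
o(h, X) = -8 (o(h, X) = -3 + (-5 - 1*0) = -3 + (-5 + 0) = -3 - 5 = -8)
x(r) = 22 (x(r) = 14 - 1*(-8) = 14 + 8 = 22)
4502/x(58) - 1784/(19*52) = 4502/22 - 1784/(19*52) = 4502*(1/22) - 1784/988 = 2251/11 - 1784*1/988 = 2251/11 - 446/247 = 551091/2717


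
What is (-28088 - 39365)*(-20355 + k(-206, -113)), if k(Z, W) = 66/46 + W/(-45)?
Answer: 1420785540473/1035 ≈ 1.3727e+9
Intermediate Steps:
k(Z, W) = 33/23 - W/45 (k(Z, W) = 66*(1/46) + W*(-1/45) = 33/23 - W/45)
(-28088 - 39365)*(-20355 + k(-206, -113)) = (-28088 - 39365)*(-20355 + (33/23 - 1/45*(-113))) = -67453*(-20355 + (33/23 + 113/45)) = -67453*(-20355 + 4084/1035) = -67453*(-21063341/1035) = 1420785540473/1035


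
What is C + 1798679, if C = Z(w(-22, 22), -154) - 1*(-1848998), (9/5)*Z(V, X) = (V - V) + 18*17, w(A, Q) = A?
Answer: 3647847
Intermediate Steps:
Z(V, X) = 170 (Z(V, X) = 5*((V - V) + 18*17)/9 = 5*(0 + 306)/9 = (5/9)*306 = 170)
C = 1849168 (C = 170 - 1*(-1848998) = 170 + 1848998 = 1849168)
C + 1798679 = 1849168 + 1798679 = 3647847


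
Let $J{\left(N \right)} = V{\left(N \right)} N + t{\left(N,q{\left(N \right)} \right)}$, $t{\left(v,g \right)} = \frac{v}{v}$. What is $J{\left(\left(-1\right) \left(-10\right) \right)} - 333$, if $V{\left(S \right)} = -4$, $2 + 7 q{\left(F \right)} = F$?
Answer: $-372$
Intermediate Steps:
$q{\left(F \right)} = - \frac{2}{7} + \frac{F}{7}$
$t{\left(v,g \right)} = 1$
$J{\left(N \right)} = 1 - 4 N$ ($J{\left(N \right)} = - 4 N + 1 = 1 - 4 N$)
$J{\left(\left(-1\right) \left(-10\right) \right)} - 333 = \left(1 - 4 \left(\left(-1\right) \left(-10\right)\right)\right) - 333 = \left(1 - 40\right) - 333 = -39 - 333 = -372$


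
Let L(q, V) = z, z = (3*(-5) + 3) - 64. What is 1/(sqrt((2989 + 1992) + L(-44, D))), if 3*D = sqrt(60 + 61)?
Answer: sqrt(545)/1635 ≈ 0.014278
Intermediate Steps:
D = 11/3 (D = sqrt(60 + 61)/3 = sqrt(121)/3 = (1/3)*11 = 11/3 ≈ 3.6667)
z = -76 (z = (-15 + 3) - 64 = -12 - 64 = -76)
L(q, V) = -76
1/(sqrt((2989 + 1992) + L(-44, D))) = 1/(sqrt((2989 + 1992) - 76)) = 1/(sqrt(4981 - 76)) = 1/(sqrt(4905)) = 1/(3*sqrt(545)) = sqrt(545)/1635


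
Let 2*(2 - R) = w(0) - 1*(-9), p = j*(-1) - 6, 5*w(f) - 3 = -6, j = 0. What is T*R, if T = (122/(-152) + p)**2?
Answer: -2940179/28880 ≈ -101.81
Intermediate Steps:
w(f) = -3/5 (w(f) = 3/5 + (1/5)*(-6) = 3/5 - 6/5 = -3/5)
p = -6 (p = 0*(-1) - 6 = 0 - 6 = -6)
R = -11/5 (R = 2 - (-3/5 - 1*(-9))/2 = 2 - (-3/5 + 9)/2 = 2 - 1/2*42/5 = 2 - 21/5 = -11/5 ≈ -2.2000)
T = 267289/5776 (T = (122/(-152) - 6)**2 = (122*(-1/152) - 6)**2 = (-61/76 - 6)**2 = (-517/76)**2 = 267289/5776 ≈ 46.276)
T*R = (267289/5776)*(-11/5) = -2940179/28880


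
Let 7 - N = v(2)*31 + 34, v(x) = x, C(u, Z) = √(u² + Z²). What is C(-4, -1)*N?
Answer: -89*√17 ≈ -366.96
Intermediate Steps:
C(u, Z) = √(Z² + u²)
N = -89 (N = 7 - (2*31 + 34) = 7 - (62 + 34) = 7 - 1*96 = 7 - 96 = -89)
C(-4, -1)*N = √((-1)² + (-4)²)*(-89) = √(1 + 16)*(-89) = √17*(-89) = -89*√17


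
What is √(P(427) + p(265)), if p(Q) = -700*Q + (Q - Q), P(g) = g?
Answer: 7*I*√3777 ≈ 430.2*I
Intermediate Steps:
p(Q) = -700*Q (p(Q) = -700*Q + 0 = -700*Q)
√(P(427) + p(265)) = √(427 - 700*265) = √(427 - 185500) = √(-185073) = 7*I*√3777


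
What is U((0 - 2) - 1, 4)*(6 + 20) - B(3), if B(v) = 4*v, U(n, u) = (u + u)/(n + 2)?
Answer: -220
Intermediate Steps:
U(n, u) = 2*u/(2 + n) (U(n, u) = (2*u)/(2 + n) = 2*u/(2 + n))
U((0 - 2) - 1, 4)*(6 + 20) - B(3) = (2*4/(2 + ((0 - 2) - 1)))*(6 + 20) - 4*3 = (2*4/(2 + (-2 - 1)))*26 - 1*12 = (2*4/(2 - 3))*26 - 12 = (2*4/(-1))*26 - 12 = (2*4*(-1))*26 - 12 = -8*26 - 12 = -208 - 12 = -220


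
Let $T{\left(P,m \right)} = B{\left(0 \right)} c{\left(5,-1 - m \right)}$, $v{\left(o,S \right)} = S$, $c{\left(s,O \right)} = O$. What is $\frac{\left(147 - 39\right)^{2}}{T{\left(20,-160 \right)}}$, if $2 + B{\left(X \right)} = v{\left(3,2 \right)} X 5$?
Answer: $- \frac{1944}{53} \approx -36.679$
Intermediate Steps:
$B{\left(X \right)} = -2 + 10 X$ ($B{\left(X \right)} = -2 + 2 X 5 = -2 + 10 X$)
$T{\left(P,m \right)} = 2 + 2 m$ ($T{\left(P,m \right)} = \left(-2 + 10 \cdot 0\right) \left(-1 - m\right) = \left(-2 + 0\right) \left(-1 - m\right) = - 2 \left(-1 - m\right) = 2 + 2 m$)
$\frac{\left(147 - 39\right)^{2}}{T{\left(20,-160 \right)}} = \frac{\left(147 - 39\right)^{2}}{2 + 2 \left(-160\right)} = \frac{108^{2}}{2 - 320} = \frac{11664}{-318} = 11664 \left(- \frac{1}{318}\right) = - \frac{1944}{53}$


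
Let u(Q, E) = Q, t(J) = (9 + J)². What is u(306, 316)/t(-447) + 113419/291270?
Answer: 4156751/10631355 ≈ 0.39099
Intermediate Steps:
u(306, 316)/t(-447) + 113419/291270 = 306/((9 - 447)²) + 113419/291270 = 306/((-438)²) + 113419*(1/291270) = 306/191844 + 113419/291270 = 306*(1/191844) + 113419/291270 = 17/10658 + 113419/291270 = 4156751/10631355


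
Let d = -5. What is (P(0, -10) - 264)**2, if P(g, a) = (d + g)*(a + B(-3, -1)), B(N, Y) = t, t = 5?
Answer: 57121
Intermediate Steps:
B(N, Y) = 5
P(g, a) = (-5 + g)*(5 + a) (P(g, a) = (-5 + g)*(a + 5) = (-5 + g)*(5 + a))
(P(0, -10) - 264)**2 = ((-25 - 5*(-10) + 5*0 - 10*0) - 264)**2 = ((-25 + 50 + 0 + 0) - 264)**2 = (25 - 264)**2 = (-239)**2 = 57121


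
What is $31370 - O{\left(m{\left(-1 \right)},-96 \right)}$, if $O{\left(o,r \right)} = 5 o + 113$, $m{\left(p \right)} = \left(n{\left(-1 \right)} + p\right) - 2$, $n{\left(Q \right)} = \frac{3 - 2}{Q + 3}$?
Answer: $\frac{62539}{2} \approx 31270.0$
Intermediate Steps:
$n{\left(Q \right)} = \frac{1}{3 + Q}$ ($n{\left(Q \right)} = 1 \frac{1}{3 + Q} = \frac{1}{3 + Q}$)
$m{\left(p \right)} = - \frac{3}{2} + p$ ($m{\left(p \right)} = \left(\frac{1}{3 - 1} + p\right) - 2 = \left(\frac{1}{2} + p\right) - 2 = - \frac{3}{2} + p$)
$O{\left(o,r \right)} = 113 + 5 o$
$31370 - O{\left(m{\left(-1 \right)},-96 \right)} = 31370 - \left(113 + 5 \left(- \frac{3}{2} - 1\right)\right) = 31370 - \left(113 + 5 \left(- \frac{5}{2}\right)\right) = 31370 - \left(113 - \frac{25}{2}\right) = 31370 - \frac{201}{2} = \frac{62539}{2}$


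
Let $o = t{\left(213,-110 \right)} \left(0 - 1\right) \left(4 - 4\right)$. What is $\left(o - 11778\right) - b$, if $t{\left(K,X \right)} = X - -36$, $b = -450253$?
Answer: $438475$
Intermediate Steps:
$t{\left(K,X \right)} = 36 + X$ ($t{\left(K,X \right)} = X + 36 = 36 + X$)
$o = 0$ ($o = \left(36 - 110\right) \left(0 - 1\right) \left(4 - 4\right) = - 74 \left(\left(-1\right) 0\right) = \left(-74\right) 0 = 0$)
$\left(o - 11778\right) - b = \left(0 - 11778\right) - -450253 = -11778 + 450253 = 438475$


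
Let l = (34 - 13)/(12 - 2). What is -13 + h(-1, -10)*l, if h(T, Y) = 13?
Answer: 143/10 ≈ 14.300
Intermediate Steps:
l = 21/10 ≈ 2.1000
-13 + h(-1, -10)*l = -13 + 13*(21/10) = -13 + 273/10 = 143/10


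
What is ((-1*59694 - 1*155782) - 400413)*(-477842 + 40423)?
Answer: 269401550491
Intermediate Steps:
((-1*59694 - 1*155782) - 400413)*(-477842 + 40423) = ((-59694 - 155782) - 400413)*(-437419) = (-215476 - 400413)*(-437419) = -615889*(-437419) = 269401550491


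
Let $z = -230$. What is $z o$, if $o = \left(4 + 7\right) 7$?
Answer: $-17710$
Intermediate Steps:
$o = 77$ ($o = 11 \cdot 7 = 77$)
$z o = \left(-230\right) 77 = -17710$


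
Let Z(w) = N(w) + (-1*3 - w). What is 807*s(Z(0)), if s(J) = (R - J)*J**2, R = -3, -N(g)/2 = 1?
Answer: 40350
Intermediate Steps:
N(g) = -2 (N(g) = -2*1 = -2)
Z(w) = -5 - w (Z(w) = -2 + (-1*3 - w) = -2 + (-3 - w) = -5 - w)
s(J) = J**2*(-3 - J) (s(J) = (-3 - J)*J**2 = J**2*(-3 - J))
807*s(Z(0)) = 807*((-5 - 1*0)**2*(-3 - (-5 - 1*0))) = 807*((-5 + 0)**2*(-3 - (-5 + 0))) = 807*((-5)**2*(-3 - 1*(-5))) = 807*(25*(-3 + 5)) = 807*(25*2) = 807*50 = 40350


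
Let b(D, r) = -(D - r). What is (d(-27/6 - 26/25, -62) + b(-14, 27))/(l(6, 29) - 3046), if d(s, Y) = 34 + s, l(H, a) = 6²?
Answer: -3473/150500 ≈ -0.023076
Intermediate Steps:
b(D, r) = r - D
l(H, a) = 36
(d(-27/6 - 26/25, -62) + b(-14, 27))/(l(6, 29) - 3046) = ((34 + (-27/6 - 26/25)) + (27 - 1*(-14)))/(36 - 3046) = ((34 + (-27*⅙ - 26*1/25)) + (27 + 14))/(-3010) = ((34 + (-9/2 - 26/25)) + 41)*(-1/3010) = ((34 - 277/50) + 41)*(-1/3010) = (1423/50 + 41)*(-1/3010) = (3473/50)*(-1/3010) = -3473/150500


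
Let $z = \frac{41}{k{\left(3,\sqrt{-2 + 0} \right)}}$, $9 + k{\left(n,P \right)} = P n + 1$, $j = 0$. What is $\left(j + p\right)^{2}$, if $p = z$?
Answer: $\frac{1681}{\left(8 - 3 i \sqrt{2}\right)^{2}} \approx 11.5 + 16.971 i$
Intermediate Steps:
$k{\left(n,P \right)} = -8 + P n$ ($k{\left(n,P \right)} = -9 + \left(P n + 1\right) = -9 + \left(1 + P n\right) = -8 + P n$)
$z = \frac{41}{-8 + 3 i \sqrt{2}}$ ($z = \frac{41}{-8 + \sqrt{-2 + 0} \cdot 3} = \frac{41}{-8 + \sqrt{-2} \cdot 3} = \frac{41}{-8 + i \sqrt{2} \cdot 3} = \frac{41}{-8 + 3 i \sqrt{2}} \approx -4.0 - 2.1213 i$)
$p = -4 - \frac{3 i \sqrt{2}}{2} \approx -4.0 - 2.1213 i$
$\left(j + p\right)^{2} = \left(0 - \left(4 + \frac{3 i \sqrt{2}}{2}\right)\right)^{2} = \left(-4 - \frac{3 i \sqrt{2}}{2}\right)^{2}$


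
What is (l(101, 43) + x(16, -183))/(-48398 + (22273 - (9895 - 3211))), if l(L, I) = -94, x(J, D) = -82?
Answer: 176/32809 ≈ 0.0053644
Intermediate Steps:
(l(101, 43) + x(16, -183))/(-48398 + (22273 - (9895 - 3211))) = (-94 - 82)/(-48398 + (22273 - (9895 - 3211))) = -176/(-48398 + (22273 - 1*6684)) = -176/(-48398 + (22273 - 6684)) = -176/(-48398 + 15589) = -176/(-32809) = -176*(-1/32809) = 176/32809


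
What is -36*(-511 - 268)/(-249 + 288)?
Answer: 9348/13 ≈ 719.08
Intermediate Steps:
-36*(-511 - 268)/(-249 + 288) = -(-28044)/39 = -36*(-779/39) = 9348/13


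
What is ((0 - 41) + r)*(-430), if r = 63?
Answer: -9460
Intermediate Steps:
((0 - 41) + r)*(-430) = ((0 - 41) + 63)*(-430) = (-41 + 63)*(-430) = 22*(-430) = -9460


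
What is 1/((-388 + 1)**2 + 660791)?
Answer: 1/810560 ≈ 1.2337e-6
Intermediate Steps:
1/((-388 + 1)**2 + 660791) = 1/((-387)**2 + 660791) = 1/(149769 + 660791) = 1/810560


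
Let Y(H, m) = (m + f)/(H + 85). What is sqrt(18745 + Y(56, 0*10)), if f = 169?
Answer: sqrt(372693174)/141 ≈ 136.92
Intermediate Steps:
Y(H, m) = (169 + m)/(85 + H) (Y(H, m) = (m + 169)/(H + 85) = (169 + m)/(85 + H))
sqrt(18745 + Y(56, 0*10)) = sqrt(18745 + (169 + 0*10)/(85 + 56)) = sqrt(18745 + (169 + 0)/141) = sqrt(18745 + (1/141)*169) = sqrt(18745 + 169/141) = sqrt(2643214/141) = sqrt(372693174)/141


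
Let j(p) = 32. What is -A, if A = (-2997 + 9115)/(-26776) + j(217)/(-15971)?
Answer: 49283705/213819748 ≈ 0.23049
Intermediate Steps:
A = -49283705/213819748 (A = (-2997 + 9115)/(-26776) + 32/(-15971) = 6118*(-1/26776) + 32*(-1/15971) = -3059/13388 - 32/15971 = -49283705/213819748 ≈ -0.23049)
-A = -1*(-49283705/213819748) = 49283705/213819748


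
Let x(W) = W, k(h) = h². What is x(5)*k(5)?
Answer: 125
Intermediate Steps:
x(5)*k(5) = 5*5² = 5*25 = 125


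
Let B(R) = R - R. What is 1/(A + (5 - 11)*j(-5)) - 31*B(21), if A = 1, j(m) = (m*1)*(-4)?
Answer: -1/119 ≈ -0.0084034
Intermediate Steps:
j(m) = -4*m (j(m) = m*(-4) = -4*m)
B(R) = 0
1/(A + (5 - 11)*j(-5)) - 31*B(21) = 1/(1 + (5 - 11)*(-4*(-5))) - 31*0 = 1/(1 - 6*20) + 0 = 1/(1 - 120) + 0 = 1/(-119) + 0 = -1/119 + 0 = -1/119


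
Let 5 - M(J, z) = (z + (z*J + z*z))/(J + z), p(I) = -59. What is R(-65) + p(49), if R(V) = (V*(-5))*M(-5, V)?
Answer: 313449/14 ≈ 22389.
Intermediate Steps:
M(J, z) = 5 - (z + z² + J*z)/(J + z) (M(J, z) = 5 - (z + (z*J + z*z))/(J + z) = 5 - (z + (J*z + z²))/(J + z) = 5 - (z + (z² + J*z))/(J + z) = 5 - (z + z² + J*z)/(J + z))
R(V) = -5*V*(-25 - V² + 9*V)/(-5 + V) (R(V) = (V*(-5))*((-V² + 4*V + 5*(-5) - 1*(-5)*V)/(-5 + V)) = (-5*V)*((-V² + 4*V - 25 + 5*V)/(-5 + V)) = (-5*V)*((-25 - V² + 9*V)/(-5 + V)) = -5*V*(-25 - V² + 9*V)/(-5 + V))
R(-65) + p(49) = 5*(-65)*(25 + (-65)² - 9*(-65))/(-5 - 65) - 59 = 5*(-65)*(25 + 4225 + 585)/(-70) - 59 = 5*(-65)*(-1/70)*4835 - 59 = 314275/14 - 59 = 313449/14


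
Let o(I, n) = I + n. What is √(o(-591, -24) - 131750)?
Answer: I*√132365 ≈ 363.82*I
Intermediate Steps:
√(o(-591, -24) - 131750) = √((-591 - 24) - 131750) = √(-615 - 131750) = √(-132365) = I*√132365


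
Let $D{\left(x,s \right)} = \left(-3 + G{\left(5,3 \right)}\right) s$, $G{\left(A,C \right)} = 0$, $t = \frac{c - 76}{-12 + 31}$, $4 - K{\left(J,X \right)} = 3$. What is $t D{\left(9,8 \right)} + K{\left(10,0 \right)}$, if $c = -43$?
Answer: $\frac{2875}{19} \approx 151.32$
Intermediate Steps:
$K{\left(J,X \right)} = 1$ ($K{\left(J,X \right)} = 4 - 3 = 1$)
$t = - \frac{119}{19}$ ($t = \frac{-43 - 76}{-12 + 31} = - \frac{119}{19} \approx -6.2632$)
$D{\left(x,s \right)} = - 3 s$ ($D{\left(x,s \right)} = \left(-3 + 0\right) s = - 3 s$)
$t D{\left(9,8 \right)} + K{\left(10,0 \right)} = - \frac{119 \left(\left(-3\right) 8\right)}{19} + 1 = \left(- \frac{119}{19}\right) \left(-24\right) + 1 = \frac{2856}{19} + 1 = \frac{2875}{19}$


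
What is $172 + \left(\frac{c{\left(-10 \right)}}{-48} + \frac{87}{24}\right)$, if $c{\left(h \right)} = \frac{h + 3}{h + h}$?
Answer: $\frac{168593}{960} \approx 175.62$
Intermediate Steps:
$c{\left(h \right)} = \frac{3 + h}{2 h}$
$172 + \left(\frac{c{\left(-10 \right)}}{-48} + \frac{87}{24}\right) = 172 + \left(\frac{\frac{1}{2} \frac{1}{-10} \left(3 - 10\right)}{-48} + \frac{87}{24}\right) = 172 + \left(\frac{1}{2} \left(- \frac{1}{10}\right) \left(-7\right) \left(- \frac{1}{48}\right) + 87 \cdot \frac{1}{24}\right) = 172 + \left(\frac{7}{20} \left(- \frac{1}{48}\right) + \frac{29}{8}\right) = 172 + \left(- \frac{7}{960} + \frac{29}{8}\right) = 172 + \frac{3473}{960} = \frac{168593}{960}$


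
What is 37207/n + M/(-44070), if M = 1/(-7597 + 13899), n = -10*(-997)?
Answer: 1033346810201/276895952580 ≈ 3.7319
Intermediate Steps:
n = 9970
M = 1/6302 ≈ 0.00015868
37207/n + M/(-44070) = 37207/9970 + (1/6302)/(-44070) = 37207*(1/9970) + (1/6302)*(-1/44070) = 37207/9970 - 1/277729140 = 1033346810201/276895952580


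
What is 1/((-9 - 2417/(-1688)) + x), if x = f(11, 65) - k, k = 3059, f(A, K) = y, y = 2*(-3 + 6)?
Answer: -1688/5166239 ≈ -0.00032674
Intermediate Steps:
y = 6 (y = 2*3 = 6)
f(A, K) = 6
x = -3053 (x = 6 - 1*3059 = 6 - 3059 = -3053)
1/((-9 - 2417/(-1688)) + x) = 1/((-9 - 2417/(-1688)) - 3053) = 1/((-9 - 2417*(-1/1688)) - 3053) = 1/((-9 + 2417/1688) - 3053) = 1/(-12775/1688 - 3053) = 1/(-5166239/1688) = -1688/5166239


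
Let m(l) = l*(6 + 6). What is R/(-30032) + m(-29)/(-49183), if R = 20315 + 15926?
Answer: -1771989967/1477063856 ≈ -1.1997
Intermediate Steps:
m(l) = 12*l (m(l) = l*12 = 12*l)
R = 36241
R/(-30032) + m(-29)/(-49183) = 36241/(-30032) + (12*(-29))/(-49183) = 36241*(-1/30032) - 348*(-1/49183) = -36241/30032 + 348/49183 = -1771989967/1477063856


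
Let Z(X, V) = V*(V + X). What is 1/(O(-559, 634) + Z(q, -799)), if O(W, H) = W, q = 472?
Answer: 1/260714 ≈ 3.8356e-6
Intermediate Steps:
1/(O(-559, 634) + Z(q, -799)) = 1/(-559 - 799*(-799 + 472)) = 1/(-559 - 799*(-327)) = 1/(-559 + 261273) = 1/260714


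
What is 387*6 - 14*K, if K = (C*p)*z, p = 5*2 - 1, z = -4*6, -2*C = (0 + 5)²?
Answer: -35478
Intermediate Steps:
C = -25/2 (C = -(0 + 5)²/2 = -½*5² = -½*25 = -25/2 ≈ -12.500)
z = -24
p = 9 (p = 10 - 1 = 9)
K = 2700 (K = -25/2*9*(-24) = -225/2*(-24) = 2700)
387*6 - 14*K = 387*6 - 14*2700 = 2322 - 1*37800 = 2322 - 37800 = -35478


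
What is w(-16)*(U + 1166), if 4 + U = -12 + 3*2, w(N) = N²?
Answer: 295936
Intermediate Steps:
U = -10 (U = -4 + (-12 + 3*2) = -4 + (-12 + 6) = -4 - 6 = -10)
w(-16)*(U + 1166) = (-16)²*(-10 + 1166) = 256*1156 = 295936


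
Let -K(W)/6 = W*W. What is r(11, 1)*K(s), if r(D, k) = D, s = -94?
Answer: -583176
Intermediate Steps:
K(W) = -6*W² (K(W) = -6*W*W = -6*W²)
r(11, 1)*K(s) = 11*(-6*(-94)²) = 11*(-6*8836) = 11*(-53016) = -583176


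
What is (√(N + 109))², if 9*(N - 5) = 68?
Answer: 1094/9 ≈ 121.56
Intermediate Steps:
N = 113/9 (N = 5 + (⅑)*68 = 5 + 68/9 = 113/9 ≈ 12.556)
(√(N + 109))² = (√(113/9 + 109))² = (√(1094/9))² = (√1094/3)² = 1094/9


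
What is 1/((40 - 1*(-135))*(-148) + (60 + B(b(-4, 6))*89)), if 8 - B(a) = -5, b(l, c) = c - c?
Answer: -1/24683 ≈ -4.0514e-5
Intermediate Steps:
b(l, c) = 0
B(a) = 13 (B(a) = 8 - 1*(-5) = 8 + 5 = 13)
1/((40 - 1*(-135))*(-148) + (60 + B(b(-4, 6))*89)) = 1/((40 - 1*(-135))*(-148) + (60 + 13*89)) = 1/((40 + 135)*(-148) + (60 + 1157)) = 1/(175*(-148) + 1217) = 1/(-25900 + 1217) = 1/(-24683) = -1/24683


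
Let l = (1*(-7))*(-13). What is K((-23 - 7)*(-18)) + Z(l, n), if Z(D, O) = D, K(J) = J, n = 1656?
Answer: 631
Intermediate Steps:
l = 91 (l = -7*(-13) = 91)
K((-23 - 7)*(-18)) + Z(l, n) = (-23 - 7)*(-18) + 91 = -30*(-18) + 91 = 540 + 91 = 631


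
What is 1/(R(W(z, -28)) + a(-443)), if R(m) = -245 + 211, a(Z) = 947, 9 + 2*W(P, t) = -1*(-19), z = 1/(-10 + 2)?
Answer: 1/913 ≈ 0.0010953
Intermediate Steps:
z = -⅛ (z = 1/(-8) = -⅛ ≈ -0.12500)
W(P, t) = 5 (W(P, t) = -9/2 + (-1*(-19))/2 = -9/2 + (½)*19 = -9/2 + 19/2 = 5)
R(m) = -34
1/(R(W(z, -28)) + a(-443)) = 1/(-34 + 947) = 1/913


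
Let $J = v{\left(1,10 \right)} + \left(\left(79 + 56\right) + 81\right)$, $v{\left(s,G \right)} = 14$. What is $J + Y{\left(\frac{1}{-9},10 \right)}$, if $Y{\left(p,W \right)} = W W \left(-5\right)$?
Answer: $-270$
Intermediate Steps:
$J = 230$ ($J = 14 + \left(\left(79 + 56\right) + 81\right) = 14 + \left(135 + 81\right) = 14 + 216 = 230$)
$Y{\left(p,W \right)} = - 5 W^{2}$ ($Y{\left(p,W \right)} = W^{2} \left(-5\right) = - 5 W^{2}$)
$J + Y{\left(\frac{1}{-9},10 \right)} = 230 - 5 \cdot 10^{2} = 230 - 500 = -270$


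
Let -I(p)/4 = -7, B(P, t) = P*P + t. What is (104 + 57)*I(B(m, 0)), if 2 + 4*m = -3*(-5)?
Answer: 4508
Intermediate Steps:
m = 13/4 (m = -½ + (-3*(-5))/4 = -½ + (¼)*15 = -½ + 15/4 = 13/4 ≈ 3.2500)
B(P, t) = t + P² (B(P, t) = P² + t = t + P²)
I(p) = 28 (I(p) = -4*(-7) = 28)
(104 + 57)*I(B(m, 0)) = (104 + 57)*28 = 161*28 = 4508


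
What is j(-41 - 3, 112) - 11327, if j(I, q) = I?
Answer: -11371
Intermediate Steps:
j(-41 - 3, 112) - 11327 = (-41 - 3) - 11327 = -44 - 11327 = -11371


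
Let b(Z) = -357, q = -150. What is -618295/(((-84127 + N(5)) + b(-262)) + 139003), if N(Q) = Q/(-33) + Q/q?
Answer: -204037350/17991209 ≈ -11.341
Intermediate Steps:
N(Q) = -61*Q/1650 (N(Q) = Q/(-33) + Q/(-150) = Q*(-1/33) + Q*(-1/150) = -Q/33 - Q/150 = -61*Q/1650)
-618295/(((-84127 + N(5)) + b(-262)) + 139003) = -618295/(((-84127 - 61/1650*5) - 357) + 139003) = -618295/(((-84127 - 61/330) - 357) + 139003) = -618295/((-27761971/330 - 357) + 139003) = -618295/(-27879781/330 + 139003) = -618295/17991209/330 = -618295*330/17991209 = -204037350/17991209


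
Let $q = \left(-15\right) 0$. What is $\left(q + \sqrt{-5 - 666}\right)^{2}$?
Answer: $-671$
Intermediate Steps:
$q = 0$
$\left(q + \sqrt{-5 - 666}\right)^{2} = \left(0 + \sqrt{-5 - 666}\right)^{2} = \left(0 + \sqrt{-671}\right)^{2} = \left(0 + i \sqrt{671}\right)^{2} = \left(i \sqrt{671}\right)^{2} = -671$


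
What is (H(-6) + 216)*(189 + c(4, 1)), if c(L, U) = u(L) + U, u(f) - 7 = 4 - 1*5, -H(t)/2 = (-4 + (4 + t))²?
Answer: 28224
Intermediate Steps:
H(t) = -2*t² (H(t) = -2*(-4 + (4 + t))² = -2*t²)
u(f) = 6 (u(f) = 7 + (4 - 1*5) = 7 + (4 - 5) = 7 - 1 = 6)
c(L, U) = 6 + U
(H(-6) + 216)*(189 + c(4, 1)) = (-2*(-6)² + 216)*(189 + (6 + 1)) = (-2*36 + 216)*(189 + 7) = (-72 + 216)*196 = 144*196 = 28224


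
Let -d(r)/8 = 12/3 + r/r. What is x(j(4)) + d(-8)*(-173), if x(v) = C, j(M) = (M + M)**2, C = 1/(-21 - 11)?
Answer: 221439/32 ≈ 6920.0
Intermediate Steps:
d(r) = -40 (d(r) = -8*(12/3 + r/r) = -8*(12*(1/3) + 1) = -8*(4 + 1) = -8*5 = -40)
C = -1/32 (C = 1/(-32) = -1/32 ≈ -0.031250)
j(M) = 4*M**2 (j(M) = (2*M)**2 = 4*M**2)
x(v) = -1/32
x(j(4)) + d(-8)*(-173) = -1/32 - 40*(-173) = -1/32 + 6920 = 221439/32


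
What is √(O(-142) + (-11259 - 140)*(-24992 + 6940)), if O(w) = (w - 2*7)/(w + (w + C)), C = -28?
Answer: √823098994/2 ≈ 14345.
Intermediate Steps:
O(w) = (-14 + w)/(-28 + 2*w) (O(w) = (w - 2*7)/(w + (w - 28)) = (w - 14)/(w + (-28 + w)) = (-14 + w)/(-28 + 2*w))
√(O(-142) + (-11259 - 140)*(-24992 + 6940)) = √(½ + (-11259 - 140)*(-24992 + 6940)) = √(½ - 11399*(-18052)) = √(½ + 205774748) = √(411549497/2) = √823098994/2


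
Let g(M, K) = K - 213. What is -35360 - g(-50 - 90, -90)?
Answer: -35057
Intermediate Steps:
g(M, K) = -213 + K
-35360 - g(-50 - 90, -90) = -35360 - (-213 - 90) = -35360 - 1*(-303) = -35360 + 303 = -35057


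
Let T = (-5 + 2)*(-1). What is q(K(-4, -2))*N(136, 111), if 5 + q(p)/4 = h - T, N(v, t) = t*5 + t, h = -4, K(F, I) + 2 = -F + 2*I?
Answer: -31968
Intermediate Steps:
K(F, I) = -2 - F + 2*I (K(F, I) = -2 + (-F + 2*I) = -2 - F + 2*I)
N(v, t) = 6*t (N(v, t) = 5*t + t = 6*t)
T = 3 (T = -3*(-1) = 3)
q(p) = -48 (q(p) = -20 + 4*(-4 - 1*3) = -20 + 4*(-4 - 3) = -20 + 4*(-7) = -20 - 28 = -48)
q(K(-4, -2))*N(136, 111) = -288*111 = -48*666 = -31968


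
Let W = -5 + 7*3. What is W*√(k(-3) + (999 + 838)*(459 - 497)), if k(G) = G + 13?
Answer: 32*I*√17449 ≈ 4227.0*I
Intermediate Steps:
k(G) = 13 + G
W = 16 (W = -5 + 21 = 16)
W*√(k(-3) + (999 + 838)*(459 - 497)) = 16*√((13 - 3) + (999 + 838)*(459 - 497)) = 16*√(10 + 1837*(-38)) = 16*√(10 - 69806) = 16*√(-69796) = 16*(2*I*√17449) = 32*I*√17449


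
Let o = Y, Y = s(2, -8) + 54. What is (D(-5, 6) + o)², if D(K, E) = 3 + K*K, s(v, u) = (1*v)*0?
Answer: 6724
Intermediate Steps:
s(v, u) = 0 (s(v, u) = v*0 = 0)
D(K, E) = 3 + K²
Y = 54 (Y = 0 + 54 = 54)
o = 54
(D(-5, 6) + o)² = ((3 + (-5)²) + 54)² = ((3 + 25) + 54)² = (28 + 54)² = 82² = 6724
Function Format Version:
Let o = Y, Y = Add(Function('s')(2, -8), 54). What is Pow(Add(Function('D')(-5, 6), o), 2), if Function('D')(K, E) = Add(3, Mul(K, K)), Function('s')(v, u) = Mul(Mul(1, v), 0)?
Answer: 6724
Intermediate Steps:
Function('s')(v, u) = 0 (Function('s')(v, u) = Mul(v, 0) = 0)
Function('D')(K, E) = Add(3, Pow(K, 2))
Y = 54 (Y = Add(0, 54) = 54)
o = 54
Pow(Add(Function('D')(-5, 6), o), 2) = Pow(Add(Add(3, Pow(-5, 2)), 54), 2) = Pow(Add(Add(3, 25), 54), 2) = Pow(Add(28, 54), 2) = Pow(82, 2) = 6724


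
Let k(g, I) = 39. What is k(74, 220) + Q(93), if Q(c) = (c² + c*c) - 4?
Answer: 17333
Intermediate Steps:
Q(c) = -4 + 2*c² (Q(c) = (c² + c²) - 4 = 2*c² - 4 = -4 + 2*c²)
k(74, 220) + Q(93) = 39 + (-4 + 2*93²) = 39 + (-4 + 2*8649) = 39 + (-4 + 17298) = 39 + 17294 = 17333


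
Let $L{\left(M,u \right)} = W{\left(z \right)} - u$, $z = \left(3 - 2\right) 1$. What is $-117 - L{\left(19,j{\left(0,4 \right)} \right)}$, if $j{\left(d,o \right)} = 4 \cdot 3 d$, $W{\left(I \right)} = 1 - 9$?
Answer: $-109$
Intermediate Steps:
$z = 1$ ($z = 1 \cdot 1 = 1$)
$W{\left(I \right)} = -8$ ($W{\left(I \right)} = 1 - 9 = -8$)
$j{\left(d,o \right)} = 12 d$
$L{\left(M,u \right)} = -8 - u$
$-117 - L{\left(19,j{\left(0,4 \right)} \right)} = -117 - \left(-8 - 12 \cdot 0\right) = -117 - \left(-8 - 0\right) = -117 - \left(-8 + 0\right) = -117 - -8 = -117 + 8 = -109$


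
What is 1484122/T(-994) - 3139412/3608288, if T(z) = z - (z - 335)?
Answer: 1338521975029/302194120 ≈ 4429.3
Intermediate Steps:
T(z) = 335 (T(z) = z - (-335 + z) = z + (335 - z) = 335)
1484122/T(-994) - 3139412/3608288 = 1484122/335 - 3139412/3608288 = 1484122*(1/335) - 3139412*1/3608288 = 1484122/335 - 784853/902072 = 1338521975029/302194120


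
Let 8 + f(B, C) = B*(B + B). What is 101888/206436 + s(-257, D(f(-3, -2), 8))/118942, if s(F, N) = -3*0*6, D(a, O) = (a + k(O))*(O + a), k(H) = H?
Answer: 25472/51609 ≈ 0.49356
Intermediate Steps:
f(B, C) = -8 + 2*B² (f(B, C) = -8 + B*(B + B) = -8 + B*(2*B) = -8 + 2*B²)
D(a, O) = (O + a)² (D(a, O) = (a + O)*(O + a) = (O + a)*(O + a) = (O + a)²)
s(F, N) = 0 (s(F, N) = 0*6 = 0)
101888/206436 + s(-257, D(f(-3, -2), 8))/118942 = 101888/206436 + 0/118942 = 101888*(1/206436) + 0*(1/118942) = 25472/51609 + 0 = 25472/51609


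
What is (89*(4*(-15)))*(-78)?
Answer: 416520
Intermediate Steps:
(89*(4*(-15)))*(-78) = (89*(-60))*(-78) = -5340*(-78) = 416520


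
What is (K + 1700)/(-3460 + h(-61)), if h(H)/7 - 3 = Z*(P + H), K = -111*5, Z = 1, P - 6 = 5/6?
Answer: -6870/22909 ≈ -0.29988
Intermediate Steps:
P = 41/6 (P = 6 + 5/6 = 41/6 ≈ 6.8333)
K = -555
h(H) = 413/6 + 7*H (h(H) = 21 + 7*(1*(41/6 + H)) = 21 + 7*(41/6 + H) = 21 + (287/6 + 7*H) = 413/6 + 7*H)
(K + 1700)/(-3460 + h(-61)) = (-555 + 1700)/(-3460 + (413/6 + 7*(-61))) = 1145/(-3460 + (413/6 - 427)) = 1145/(-3460 - 2149/6) = 1145/(-22909/6) = 1145*(-6/22909) = -6870/22909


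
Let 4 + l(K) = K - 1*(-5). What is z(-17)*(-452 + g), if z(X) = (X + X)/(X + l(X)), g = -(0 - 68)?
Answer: -4352/11 ≈ -395.64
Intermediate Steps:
l(K) = 1 + K (l(K) = -4 + (K - 1*(-5)) = -4 + (K + 5) = -4 + (5 + K) = 1 + K)
g = 68 (g = -1*(-68) = 68)
z(X) = 2*X/(1 + 2*X) (z(X) = (X + X)/(X + (1 + X)) = (2*X)/(1 + 2*X) = 2*X/(1 + 2*X))
z(-17)*(-452 + g) = (2*(-17)/(1 + 2*(-17)))*(-452 + 68) = (2*(-17)/(1 - 34))*(-384) = (2*(-17)/(-33))*(-384) = (2*(-17)*(-1/33))*(-384) = (34/33)*(-384) = -4352/11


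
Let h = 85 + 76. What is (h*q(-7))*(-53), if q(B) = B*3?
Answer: 179193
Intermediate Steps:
q(B) = 3*B
h = 161
(h*q(-7))*(-53) = (161*(3*(-7)))*(-53) = (161*(-21))*(-53) = -3381*(-53) = 179193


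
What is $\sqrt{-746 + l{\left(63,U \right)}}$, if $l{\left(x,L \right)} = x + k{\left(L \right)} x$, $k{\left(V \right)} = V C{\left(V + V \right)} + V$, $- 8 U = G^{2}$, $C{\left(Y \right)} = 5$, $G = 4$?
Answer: $i \sqrt{1439} \approx 37.934 i$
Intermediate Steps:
$U = -2$ ($U = - \frac{4^{2}}{8} = \left(- \frac{1}{8}\right) 16 = -2$)
$k{\left(V \right)} = 6 V$ ($k{\left(V \right)} = V 5 + V = 5 V + V = 6 V$)
$l{\left(x,L \right)} = x + 6 L x$
$\sqrt{-746 + l{\left(63,U \right)}} = \sqrt{-746 + 63 \left(1 + 6 \left(-2\right)\right)} = \sqrt{-746 + 63 \left(1 - 12\right)} = \sqrt{-746 + 63 \left(-11\right)} = \sqrt{-746 - 693} = \sqrt{-1439} = i \sqrt{1439}$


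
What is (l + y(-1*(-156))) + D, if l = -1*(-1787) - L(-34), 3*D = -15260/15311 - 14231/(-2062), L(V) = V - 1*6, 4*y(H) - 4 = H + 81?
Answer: 357870261169/189427692 ≈ 1889.2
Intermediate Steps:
y(H) = 85/4 + H/4 (y(H) = 1 + (H + 81)/4 = 1 + (81 + H)/4 = 1 + (81/4 + H/4) = 85/4 + H/4)
L(V) = -6 + V (L(V) = V - 6 = -6 + V)
D = 186424721/94713846 (D = (-15260/15311 - 14231/(-2062))/3 = (-15260*1/15311 - 14231*(-1/2062))/3 = (-15260/15311 + 14231/2062)/3 = (⅓)*(186424721/31571282) = 186424721/94713846 ≈ 1.9683)
l = 1827 (l = -1*(-1787) - (-6 - 34) = 1787 - 1*(-40) = 1787 + 40 = 1827)
(l + y(-1*(-156))) + D = (1827 + (85/4 + (-1*(-156))/4)) + 186424721/94713846 = (1827 + (85/4 + (¼)*156)) + 186424721/94713846 = (1827 + (85/4 + 39)) + 186424721/94713846 = (1827 + 241/4) + 186424721/94713846 = 7549/4 + 186424721/94713846 = 357870261169/189427692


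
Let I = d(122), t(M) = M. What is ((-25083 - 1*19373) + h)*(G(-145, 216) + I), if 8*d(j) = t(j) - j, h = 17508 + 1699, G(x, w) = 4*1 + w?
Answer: -5554780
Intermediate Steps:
G(x, w) = 4 + w
h = 19207
d(j) = 0 (d(j) = (j - j)/8 = (⅛)*0 = 0)
I = 0
((-25083 - 1*19373) + h)*(G(-145, 216) + I) = ((-25083 - 1*19373) + 19207)*((4 + 216) + 0) = ((-25083 - 19373) + 19207)*(220 + 0) = (-44456 + 19207)*220 = -25249*220 = -5554780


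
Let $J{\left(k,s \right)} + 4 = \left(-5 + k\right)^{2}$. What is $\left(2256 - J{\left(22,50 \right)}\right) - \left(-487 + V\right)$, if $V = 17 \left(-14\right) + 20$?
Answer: $2676$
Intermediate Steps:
$V = -218$ ($V = -238 + 20 = -218$)
$J{\left(k,s \right)} = -4 + \left(-5 + k\right)^{2}$
$\left(2256 - J{\left(22,50 \right)}\right) - \left(-487 + V\right) = \left(2256 - \left(-4 + \left(-5 + 22\right)^{2}\right)\right) + \left(487 - -218\right) = \left(2256 - \left(-4 + 17^{2}\right)\right) + \left(487 + 218\right) = \left(2256 - \left(-4 + 289\right)\right) + 705 = \left(2256 - 285\right) + 705 = 1971 + 705 = 2676$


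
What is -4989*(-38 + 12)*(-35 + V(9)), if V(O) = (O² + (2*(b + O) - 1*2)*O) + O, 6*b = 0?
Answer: 25813086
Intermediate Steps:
b = 0 (b = (⅙)*0 = 0)
V(O) = O + O² + O*(-2 + 2*O) (V(O) = (O² + (2*(0 + O) - 1*2)*O) + O = (O² + (2*O - 2)*O) + O = (O² + (-2 + 2*O)*O) + O = (O² + O*(-2 + 2*O)) + O = O + O² + O*(-2 + 2*O))
-4989*(-38 + 12)*(-35 + V(9)) = -4989*(-38 + 12)*(-35 + 9*(-1 + 3*9)) = -(-129714)*(-35 + 9*(-1 + 27)) = -(-129714)*(-35 + 9*26) = -(-129714)*(-35 + 234) = -(-129714)*199 = -4989*(-5174) = 25813086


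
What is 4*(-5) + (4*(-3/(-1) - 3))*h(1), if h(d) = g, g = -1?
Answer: -20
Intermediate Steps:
h(d) = -1
4*(-5) + (4*(-3/(-1) - 3))*h(1) = 4*(-5) + (4*(-3/(-1) - 3))*(-1) = -20 + (4*(-3*(-1) - 3))*(-1) = -20 + (4*(3 - 3))*(-1) = -20 + (4*0)*(-1) = -20 + 0*(-1) = -20 + 0 = -20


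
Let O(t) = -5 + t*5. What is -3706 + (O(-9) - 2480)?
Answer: -6236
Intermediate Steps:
O(t) = -5 + 5*t
-3706 + (O(-9) - 2480) = -3706 + ((-5 + 5*(-9)) - 2480) = -3706 + ((-5 - 45) - 2480) = -3706 + (-50 - 2480) = -3706 - 2530 = -6236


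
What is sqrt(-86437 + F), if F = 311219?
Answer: sqrt(224782) ≈ 474.11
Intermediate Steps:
sqrt(-86437 + F) = sqrt(-86437 + 311219) = sqrt(224782)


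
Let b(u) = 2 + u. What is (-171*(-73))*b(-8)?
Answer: -74898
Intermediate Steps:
(-171*(-73))*b(-8) = (-171*(-73))*(2 - 8) = 12483*(-6) = -74898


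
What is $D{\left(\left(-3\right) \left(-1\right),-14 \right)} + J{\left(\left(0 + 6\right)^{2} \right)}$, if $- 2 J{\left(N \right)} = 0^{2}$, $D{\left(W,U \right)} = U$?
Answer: $-14$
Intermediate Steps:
$J{\left(N \right)} = 0$ ($J{\left(N \right)} = - \frac{0^{2}}{2} = \left(- \frac{1}{2}\right) 0 = 0$)
$D{\left(\left(-3\right) \left(-1\right),-14 \right)} + J{\left(\left(0 + 6\right)^{2} \right)} = -14 + 0 = -14$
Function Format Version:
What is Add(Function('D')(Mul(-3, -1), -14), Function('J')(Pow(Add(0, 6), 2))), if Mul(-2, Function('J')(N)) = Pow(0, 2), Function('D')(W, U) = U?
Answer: -14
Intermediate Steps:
Function('J')(N) = 0 (Function('J')(N) = Mul(Rational(-1, 2), Pow(0, 2)) = Mul(Rational(-1, 2), 0) = 0)
Add(Function('D')(Mul(-3, -1), -14), Function('J')(Pow(Add(0, 6), 2))) = Add(-14, 0) = -14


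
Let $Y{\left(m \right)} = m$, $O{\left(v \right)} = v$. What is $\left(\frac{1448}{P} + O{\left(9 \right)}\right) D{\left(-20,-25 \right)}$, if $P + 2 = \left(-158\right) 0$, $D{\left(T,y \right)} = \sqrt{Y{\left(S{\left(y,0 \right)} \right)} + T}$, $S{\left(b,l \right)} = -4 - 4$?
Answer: $- 1430 i \sqrt{7} \approx - 3783.4 i$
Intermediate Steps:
$S{\left(b,l \right)} = -8$ ($S{\left(b,l \right)} = -4 - 4 = -8$)
$D{\left(T,y \right)} = \sqrt{-8 + T}$
$P = -2$ ($P = -2 - 0 = -2 + 0 = -2$)
$\left(\frac{1448}{P} + O{\left(9 \right)}\right) D{\left(-20,-25 \right)} = \left(\frac{1448}{-2} + 9\right) \sqrt{-8 - 20} = \left(1448 \left(- \frac{1}{2}\right) + 9\right) \sqrt{-28} = \left(-724 + 9\right) 2 i \sqrt{7} = - 715 \cdot 2 i \sqrt{7} = - 1430 i \sqrt{7}$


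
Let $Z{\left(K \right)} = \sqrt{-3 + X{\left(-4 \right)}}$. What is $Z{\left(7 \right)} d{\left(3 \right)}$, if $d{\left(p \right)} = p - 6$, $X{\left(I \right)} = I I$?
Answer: $- 3 \sqrt{13} \approx -10.817$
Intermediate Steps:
$X{\left(I \right)} = I^{2}$
$d{\left(p \right)} = -6 + p$ ($d{\left(p \right)} = p - 6 = -6 + p$)
$Z{\left(K \right)} = \sqrt{13}$ ($Z{\left(K \right)} = \sqrt{-3 + \left(-4\right)^{2}} = \sqrt{-3 + 16} = \sqrt{13}$)
$Z{\left(7 \right)} d{\left(3 \right)} = \sqrt{13} \left(-6 + 3\right) = \sqrt{13} \left(-3\right) = - 3 \sqrt{13}$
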